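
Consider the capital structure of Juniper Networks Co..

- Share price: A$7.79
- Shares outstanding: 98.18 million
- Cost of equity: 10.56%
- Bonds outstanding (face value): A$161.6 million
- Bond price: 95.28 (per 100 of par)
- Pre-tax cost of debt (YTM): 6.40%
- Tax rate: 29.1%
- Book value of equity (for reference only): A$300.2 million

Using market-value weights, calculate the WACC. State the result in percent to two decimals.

9.55%

Market value of equity E = 7.79 × 98.18m = 764.8222m. Market value of debt D = 161.6m × 95.28/100 = 153.97248m.
Total capital V = 764.8222 + 153.97248 = 918.79468.
Equity: weight = 764.8222/918.79468 = 0.8324; cost = 10.56%.
Bonds outstanding: weight = 153.97248/918.79468 = 0.1676; after-tax cost = 6.4% × (1 − 29.1%) = 4.5376%.
WACC = 0.8324 × 10.5600% + 0.1676 × 4.5376% = 9.5508%.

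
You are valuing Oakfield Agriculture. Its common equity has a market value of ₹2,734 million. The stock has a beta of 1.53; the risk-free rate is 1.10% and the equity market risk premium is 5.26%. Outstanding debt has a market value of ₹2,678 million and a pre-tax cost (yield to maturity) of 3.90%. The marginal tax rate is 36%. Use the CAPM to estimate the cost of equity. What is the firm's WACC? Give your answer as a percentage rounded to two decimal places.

5.86%

Cost of equity via CAPM: Re = 1.1% + 1.53 × 5.26% = 9.1478%.
Total capital V = 2734 + 2678 = 5412.
Equity: weight = 2734/5412 = 0.5052; cost = 9.1478%.
Debt: weight = 2678/5412 = 0.4948; after-tax cost = 3.9% × (1 − 36%) = 2.4960%.
WACC = 0.5052 × 9.1478% + 0.4948 × 2.4960% = 5.8563%.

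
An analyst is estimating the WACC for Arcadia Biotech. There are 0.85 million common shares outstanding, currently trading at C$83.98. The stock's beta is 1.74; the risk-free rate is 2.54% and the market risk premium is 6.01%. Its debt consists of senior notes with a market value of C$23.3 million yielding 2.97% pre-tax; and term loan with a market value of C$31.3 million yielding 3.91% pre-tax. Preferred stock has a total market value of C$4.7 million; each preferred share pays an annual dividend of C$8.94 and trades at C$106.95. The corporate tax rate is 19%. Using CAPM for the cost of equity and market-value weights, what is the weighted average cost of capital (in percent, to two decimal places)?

8.59%

Cost of equity via CAPM: Re = 2.54% + 1.74 × 6.01% = 12.9974%.
Cost of preferred: Rp = 8.94 / 106.95 = 8.3590%.
Market value of equity E = 83.98 × 0.85m = 71.383m.
Total capital V = 71.383 + 4.7 + 23.3 + 31.3 = 130.683.
Equity: weight = 71.383/130.683 = 0.5462; cost = 12.9974%.
Preferred: weight = 4.7/130.683 = 0.0360; cost = 8.359%.
Senior notes: weight = 23.3/130.683 = 0.1783; after-tax cost = 2.97% × (1 − 19%) = 2.4057%.
Term loan: weight = 31.3/130.683 = 0.2395; after-tax cost = 3.91% × (1 − 19%) = 3.1671%.
WACC = 0.5462 × 12.9974% + 0.0360 × 8.3590% + 0.1783 × 2.4057% + 0.2395 × 3.1671% = 8.5877%.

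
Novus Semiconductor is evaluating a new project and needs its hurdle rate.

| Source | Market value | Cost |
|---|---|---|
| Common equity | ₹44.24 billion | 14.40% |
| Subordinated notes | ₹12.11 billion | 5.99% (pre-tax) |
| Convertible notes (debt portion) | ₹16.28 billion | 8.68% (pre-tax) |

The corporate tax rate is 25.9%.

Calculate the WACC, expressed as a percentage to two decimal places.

Total capital V = 44.24 + 12.11 + 16.28 = 72.63.
Equity: weight = 44.24/72.63 = 0.6091; cost = 14.4%.
Subordinated notes: weight = 12.11/72.63 = 0.1667; after-tax cost = 5.99% × (1 − 25.9%) = 4.4386%.
Convertible notes (debt portion): weight = 16.28/72.63 = 0.2241; after-tax cost = 8.68% × (1 − 25.9%) = 6.4319%.
WACC = 0.6091 × 14.4000% + 0.1667 × 4.4386% + 0.2241 × 6.4319% = 10.9530%.

10.95%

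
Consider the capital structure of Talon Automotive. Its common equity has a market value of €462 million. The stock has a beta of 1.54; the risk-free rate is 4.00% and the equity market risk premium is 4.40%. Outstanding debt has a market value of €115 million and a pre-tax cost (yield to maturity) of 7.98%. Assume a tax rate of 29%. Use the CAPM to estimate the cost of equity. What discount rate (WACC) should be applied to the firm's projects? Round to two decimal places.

9.76%

Cost of equity via CAPM: Re = 4.0% + 1.54 × 4.4% = 10.7760%.
Total capital V = 462 + 115 = 577.
Equity: weight = 462/577 = 0.8007; cost = 10.776%.
Debt: weight = 115/577 = 0.1993; after-tax cost = 7.98% × (1 − 29%) = 5.6658%.
WACC = 0.8007 × 10.7760% + 0.1993 × 5.6658% = 9.7575%.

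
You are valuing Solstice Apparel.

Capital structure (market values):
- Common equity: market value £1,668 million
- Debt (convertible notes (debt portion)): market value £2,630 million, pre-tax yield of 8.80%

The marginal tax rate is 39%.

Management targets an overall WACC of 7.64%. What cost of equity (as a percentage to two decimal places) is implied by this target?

Total capital V = 1668 + 2630 = 4298.
Equity weight = 1668/4298 = 0.3881.
Convertible notes (debt portion) weight = 2630/4298 = 0.6119.
Debt contribution = 0.6119 × 8.8% × (1 − 39%) = 3.2847%.
Required equity contribution = 7.64% − 3.2847% = 4.3553%.
Re = 4.3553% / 0.3881 = 11.2224%.

11.22%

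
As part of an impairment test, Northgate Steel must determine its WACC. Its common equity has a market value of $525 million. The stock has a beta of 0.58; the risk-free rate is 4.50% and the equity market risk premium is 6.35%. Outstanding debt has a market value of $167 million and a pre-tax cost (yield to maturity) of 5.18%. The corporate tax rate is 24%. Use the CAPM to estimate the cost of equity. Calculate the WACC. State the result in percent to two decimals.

Cost of equity via CAPM: Re = 4.5% + 0.58 × 6.35% = 8.1830%.
Total capital V = 525 + 167 = 692.
Equity: weight = 525/692 = 0.7587; cost = 8.183%.
Debt: weight = 167/692 = 0.2413; after-tax cost = 5.18% × (1 − 24%) = 3.9368%.
WACC = 0.7587 × 8.1830% + 0.2413 × 3.9368% = 7.1583%.

7.16%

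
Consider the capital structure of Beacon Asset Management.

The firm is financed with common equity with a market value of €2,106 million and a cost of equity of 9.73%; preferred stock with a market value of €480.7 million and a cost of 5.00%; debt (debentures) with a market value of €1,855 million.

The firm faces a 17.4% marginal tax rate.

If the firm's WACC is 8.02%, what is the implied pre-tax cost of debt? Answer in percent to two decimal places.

8.31%

Total capital V = 2106 + 480.7 + 1855 = 4441.7.
Equity weight = 2106/4441.7 = 0.4741.
Preferred weight = 480.7/4441.7 = 0.1082.
Debentures weight = 1855/4441.7 = 0.4176.
Equity contribution = 0.4741 × 9.73% = 4.6134%.
Preferred contribution = 0.1082 × 5% = 0.5411%.
Remaining for debt = 8.02% − 5.1545% = 2.8655%.
Rd × (1 − 17.4%) × 0.4176 = 2.8655%  ⇒  Rd = 8.3066%.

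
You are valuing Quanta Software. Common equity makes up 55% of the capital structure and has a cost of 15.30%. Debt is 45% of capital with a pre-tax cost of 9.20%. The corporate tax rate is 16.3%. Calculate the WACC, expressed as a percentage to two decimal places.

11.88%

After-tax cost of debt = 9.2% × (1 − 16.3%) = 7.7004%.
WACC = 0.550 × 15.3000% + 0.450 × 7.7004% = 11.8802%.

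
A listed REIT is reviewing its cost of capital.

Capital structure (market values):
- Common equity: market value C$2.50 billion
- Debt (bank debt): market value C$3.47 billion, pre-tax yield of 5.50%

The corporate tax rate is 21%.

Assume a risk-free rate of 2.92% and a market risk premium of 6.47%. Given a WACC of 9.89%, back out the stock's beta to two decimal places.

2.27

Total capital V = 2.5 + 3.47 = 5.97.
Equity weight = 2.5/5.97 = 0.4188.
Bank debt weight = 3.47/5.97 = 0.5812.
Debt contribution = 0.5812 × 5.5% × (1 − 21%) = 2.5255%.
Required equity contribution = 9.89% − 2.5255% = 7.3645%  ⇒  Re = 17.5865%.
CAPM: 17.5865% = 2.92% + β × 6.47%  ⇒  β = 2.2668.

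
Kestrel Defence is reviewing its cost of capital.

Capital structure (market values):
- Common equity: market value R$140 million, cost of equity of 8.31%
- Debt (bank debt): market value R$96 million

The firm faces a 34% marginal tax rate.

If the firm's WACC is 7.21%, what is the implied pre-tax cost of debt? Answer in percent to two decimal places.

8.49%

Total capital V = 140 + 96 = 236.
Equity weight = 140/236 = 0.5932.
Bank debt weight = 96/236 = 0.4068.
Equity contribution = 0.5932 × 8.31% = 4.9297%.
Remaining for debt = 7.21% − 4.9297% = 2.2803%.
Rd × (1 − 34%) × 0.4068 = 2.2803%  ⇒  Rd = 8.4937%.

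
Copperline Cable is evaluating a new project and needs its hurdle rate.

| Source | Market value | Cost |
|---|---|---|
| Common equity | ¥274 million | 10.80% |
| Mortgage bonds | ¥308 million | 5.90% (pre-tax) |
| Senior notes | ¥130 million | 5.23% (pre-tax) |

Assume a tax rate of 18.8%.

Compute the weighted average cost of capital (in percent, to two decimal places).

7.00%

Total capital V = 274 + 308 + 130 = 712.
Equity: weight = 274/712 = 0.3848; cost = 10.8%.
Mortgage bonds: weight = 308/712 = 0.4326; after-tax cost = 5.9% × (1 − 18.8%) = 4.7908%.
Senior notes: weight = 130/712 = 0.1826; after-tax cost = 5.23% × (1 − 18.8%) = 4.2468%.
WACC = 0.3848 × 10.8000% + 0.4326 × 4.7908% + 0.1826 × 4.2468% = 7.0040%.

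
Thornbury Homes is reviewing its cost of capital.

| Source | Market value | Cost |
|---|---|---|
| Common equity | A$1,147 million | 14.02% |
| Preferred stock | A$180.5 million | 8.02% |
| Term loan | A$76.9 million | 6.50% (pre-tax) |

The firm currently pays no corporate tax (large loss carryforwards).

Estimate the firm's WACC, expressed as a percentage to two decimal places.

12.84%

Total capital V = 1147 + 180.5 + 76.9 = 1404.4.
Equity: weight = 1147/1404.4 = 0.8167; cost = 14.02%.
Preferred: weight = 180.5/1404.4 = 0.1285; cost = 8.02%.
Term loan: weight = 76.9/1404.4 = 0.0548; after-tax cost = 6.5% × (1 − 0%) = 6.5000%.
WACC = 0.8167 × 14.0200% + 0.1285 × 8.0200% + 0.0548 × 6.5000% = 12.8371%.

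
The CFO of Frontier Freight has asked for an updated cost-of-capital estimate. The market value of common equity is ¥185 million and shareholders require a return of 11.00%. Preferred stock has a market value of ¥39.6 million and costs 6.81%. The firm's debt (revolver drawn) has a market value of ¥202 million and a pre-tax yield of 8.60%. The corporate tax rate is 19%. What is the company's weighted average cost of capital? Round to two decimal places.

Total capital V = 185 + 39.6 + 202 = 426.6.
Equity: weight = 185/426.6 = 0.4337; cost = 11%.
Preferred: weight = 39.6/426.6 = 0.0928; cost = 6.81%.
Revolver drawn: weight = 202/426.6 = 0.4735; after-tax cost = 8.6% × (1 − 19%) = 6.9660%.
WACC = 0.4337 × 11.0000% + 0.0928 × 6.8100% + 0.4735 × 6.9660% = 8.7009%.

8.70%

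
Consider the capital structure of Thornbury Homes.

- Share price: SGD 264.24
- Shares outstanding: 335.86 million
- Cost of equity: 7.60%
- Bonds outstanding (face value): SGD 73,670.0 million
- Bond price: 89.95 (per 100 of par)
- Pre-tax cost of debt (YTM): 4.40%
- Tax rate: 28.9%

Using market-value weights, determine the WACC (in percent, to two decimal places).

Market value of equity E = 264.24 × 335.86m = 88747.6464m. Market value of debt D = 73670m × 89.95/100 = 66266.165m.
Total capital V = 88747.6464 + 66266.165 = 155013.8114.
Equity: weight = 88747.6464/155013.8114 = 0.5725; cost = 7.6%.
Bonds outstanding: weight = 66266.165/155013.8114 = 0.4275; after-tax cost = 4.4% × (1 − 28.9%) = 3.1284%.
WACC = 0.5725 × 7.6000% + 0.4275 × 3.1284% = 5.6885%.

5.69%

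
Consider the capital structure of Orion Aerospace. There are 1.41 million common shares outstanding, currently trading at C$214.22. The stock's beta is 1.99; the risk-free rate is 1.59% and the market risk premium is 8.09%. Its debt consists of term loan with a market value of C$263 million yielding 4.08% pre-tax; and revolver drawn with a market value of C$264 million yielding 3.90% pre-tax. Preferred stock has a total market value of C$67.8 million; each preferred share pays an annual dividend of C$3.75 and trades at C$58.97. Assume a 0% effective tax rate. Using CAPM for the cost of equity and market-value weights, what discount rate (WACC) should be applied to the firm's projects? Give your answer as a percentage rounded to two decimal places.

Cost of equity via CAPM: Re = 1.59% + 1.99 × 8.09% = 17.6891%.
Cost of preferred: Rp = 3.75 / 58.97 = 6.3592%.
Market value of equity E = 214.22 × 1.41m = 302.0502m.
Total capital V = 302.0502 + 67.8 + 263 + 264 = 896.8502.
Equity: weight = 302.0502/896.8502 = 0.3368; cost = 17.6891%.
Preferred: weight = 67.8/896.8502 = 0.0756; cost = 6.3592%.
Term loan: weight = 263/896.8502 = 0.2932; after-tax cost = 4.08% × (1 − 0%) = 4.0800%.
Revolver drawn: weight = 264/896.8502 = 0.2944; after-tax cost = 3.9% × (1 − 0%) = 3.9000%.
WACC = 0.3368 × 17.6891% + 0.0756 × 6.3592% + 0.2932 × 4.0800% + 0.2944 × 3.9000% = 8.7827%.

8.78%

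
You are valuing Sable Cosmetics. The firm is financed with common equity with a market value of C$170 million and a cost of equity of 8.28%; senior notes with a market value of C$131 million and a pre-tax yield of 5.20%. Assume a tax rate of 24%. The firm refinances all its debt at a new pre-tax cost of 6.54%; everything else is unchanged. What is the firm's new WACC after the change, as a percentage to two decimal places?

6.84%

After the change:
Total capital V = 170 + 131 = 301.
Equity: weight = 170/301 = 0.5648; cost = 8.28%.
Senior notes: weight = 131/301 = 0.4352; after-tax cost = 6.54% × (1 − 24%) = 4.9704%.
WACC = 0.5648 × 8.2800% + 0.4352 × 4.9704% = 6.8396%.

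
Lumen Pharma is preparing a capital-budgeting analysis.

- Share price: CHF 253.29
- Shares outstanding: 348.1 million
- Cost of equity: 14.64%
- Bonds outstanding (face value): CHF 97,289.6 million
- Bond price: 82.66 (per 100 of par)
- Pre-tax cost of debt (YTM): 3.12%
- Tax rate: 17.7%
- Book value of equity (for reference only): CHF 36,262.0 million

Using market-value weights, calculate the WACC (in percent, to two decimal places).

Market value of equity E = 253.29 × 348.1m = 88170.249m. Market value of debt D = 97289.6m × 82.66/100 = 80419.58336m.
Total capital V = 88170.249 + 80419.58336 = 168589.83236.
Equity: weight = 88170.249/168589.83236 = 0.5230; cost = 14.64%.
Bonds outstanding: weight = 80419.58336/168589.83236 = 0.4770; after-tax cost = 3.12% × (1 − 17.7%) = 2.5678%.
WACC = 0.5230 × 14.6400% + 0.4770 × 2.5678% = 8.8814%.

8.88%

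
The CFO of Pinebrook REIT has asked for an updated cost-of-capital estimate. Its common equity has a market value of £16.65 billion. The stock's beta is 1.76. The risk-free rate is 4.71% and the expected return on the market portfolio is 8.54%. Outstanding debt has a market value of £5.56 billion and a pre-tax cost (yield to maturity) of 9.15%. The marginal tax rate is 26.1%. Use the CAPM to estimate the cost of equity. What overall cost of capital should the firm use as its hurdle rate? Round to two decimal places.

10.28%

Market risk premium = 8.54% − 4.71% = 3.83%.
Cost of equity via CAPM: Re = 4.71% + 1.76 × 3.83% = 11.4508%.
Total capital V = 16.65 + 5.56 = 22.21.
Equity: weight = 16.65/22.21 = 0.7497; cost = 11.4508%.
Debt: weight = 5.56/22.21 = 0.2503; after-tax cost = 9.15% × (1 − 26.1%) = 6.7618%.
WACC = 0.7497 × 11.4508% + 0.2503 × 6.7618% = 10.2770%.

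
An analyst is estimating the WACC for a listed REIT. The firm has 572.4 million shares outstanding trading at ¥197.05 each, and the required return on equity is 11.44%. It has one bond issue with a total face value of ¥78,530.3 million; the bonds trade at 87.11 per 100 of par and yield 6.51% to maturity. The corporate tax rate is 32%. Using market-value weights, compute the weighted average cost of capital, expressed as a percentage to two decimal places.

Market value of equity E = 197.05 × 572.4m = 112791.42m. Market value of debt D = 78530.3m × 87.11/100 = 68407.74433m.
Total capital V = 112791.42 + 68407.74433 = 181199.16433.
Equity: weight = 112791.42/181199.16433 = 0.6225; cost = 11.44%.
Bonds outstanding: weight = 68407.74433/181199.16433 = 0.3775; after-tax cost = 6.51% × (1 − 32%) = 4.4268%.
WACC = 0.6225 × 11.4400% + 0.3775 × 4.4268% = 8.7923%.

8.79%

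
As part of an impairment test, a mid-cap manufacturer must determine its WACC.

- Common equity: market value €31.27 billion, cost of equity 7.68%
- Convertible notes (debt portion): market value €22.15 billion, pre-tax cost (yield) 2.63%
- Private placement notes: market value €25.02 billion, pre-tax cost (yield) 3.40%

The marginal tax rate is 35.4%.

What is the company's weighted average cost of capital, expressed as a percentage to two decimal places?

Total capital V = 31.27 + 22.15 + 25.02 = 78.44.
Equity: weight = 31.27/78.44 = 0.3986; cost = 7.68%.
Convertible notes (debt portion): weight = 22.15/78.44 = 0.2824; after-tax cost = 2.63% × (1 − 35.4%) = 1.6990%.
Private placement notes: weight = 25.02/78.44 = 0.3190; after-tax cost = 3.4% × (1 − 35.4%) = 2.1964%.
WACC = 0.3986 × 7.6800% + 0.2824 × 1.6990% + 0.3190 × 2.1964% = 4.2420%.

4.24%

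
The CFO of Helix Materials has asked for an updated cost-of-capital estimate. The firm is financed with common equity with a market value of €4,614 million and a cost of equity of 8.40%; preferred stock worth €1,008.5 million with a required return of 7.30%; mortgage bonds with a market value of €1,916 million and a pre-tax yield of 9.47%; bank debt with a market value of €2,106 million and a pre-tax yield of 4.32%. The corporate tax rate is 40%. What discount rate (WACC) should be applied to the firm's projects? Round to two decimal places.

Total capital V = 4614 + 1008.5 + 1916 + 2106 = 9644.5.
Equity: weight = 4614/9644.5 = 0.4784; cost = 8.4%.
Preferred: weight = 1008.5/9644.5 = 0.1046; cost = 7.3%.
Mortgage bonds: weight = 1916/9644.5 = 0.1987; after-tax cost = 9.47% × (1 − 40%) = 5.6820%.
Bank debt: weight = 2106/9644.5 = 0.2184; after-tax cost = 4.32% × (1 − 40%) = 2.5920%.
WACC = 0.4784 × 8.4000% + 0.1046 × 7.3000% + 0.1987 × 5.6820% + 0.2184 × 2.5920% = 6.4768%.

6.48%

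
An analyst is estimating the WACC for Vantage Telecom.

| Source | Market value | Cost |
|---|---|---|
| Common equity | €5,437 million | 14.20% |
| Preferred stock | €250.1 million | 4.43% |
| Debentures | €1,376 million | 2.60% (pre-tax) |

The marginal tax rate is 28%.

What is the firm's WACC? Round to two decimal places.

Total capital V = 5437 + 250.1 + 1376 = 7063.1.
Equity: weight = 5437/7063.1 = 0.7698; cost = 14.2%.
Preferred: weight = 250.1/7063.1 = 0.0354; cost = 4.43%.
Debentures: weight = 1376/7063.1 = 0.1948; after-tax cost = 2.6% × (1 − 28%) = 1.8720%.
WACC = 0.7698 × 14.2000% + 0.0354 × 4.4300% + 0.1948 × 1.8720% = 11.4524%.

11.45%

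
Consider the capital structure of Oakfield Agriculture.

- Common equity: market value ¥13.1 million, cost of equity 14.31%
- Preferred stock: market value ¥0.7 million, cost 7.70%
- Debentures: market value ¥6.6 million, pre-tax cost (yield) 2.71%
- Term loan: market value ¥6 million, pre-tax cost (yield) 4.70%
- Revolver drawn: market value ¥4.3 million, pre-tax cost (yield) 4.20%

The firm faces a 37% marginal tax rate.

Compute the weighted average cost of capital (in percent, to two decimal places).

Total capital V = 13.1 + 0.7 + 6.6 + 6 + 4.3 = 30.7.
Equity: weight = 13.1/30.7 = 0.4267; cost = 14.31%.
Preferred: weight = 0.7/30.7 = 0.0228; cost = 7.7%.
Debentures: weight = 6.6/30.7 = 0.2150; after-tax cost = 2.71% × (1 − 37%) = 1.7073%.
Term loan: weight = 6/30.7 = 0.1954; after-tax cost = 4.7% × (1 − 37%) = 2.9610%.
Revolver drawn: weight = 4.3/30.7 = 0.1401; after-tax cost = 4.2% × (1 − 37%) = 2.6460%.
WACC = 0.4267 × 14.3100% + 0.0228 × 7.7000% + 0.2150 × 1.7073% + 0.1954 × 2.9610% + 0.1401 × 2.6460% = 7.5981%.

7.60%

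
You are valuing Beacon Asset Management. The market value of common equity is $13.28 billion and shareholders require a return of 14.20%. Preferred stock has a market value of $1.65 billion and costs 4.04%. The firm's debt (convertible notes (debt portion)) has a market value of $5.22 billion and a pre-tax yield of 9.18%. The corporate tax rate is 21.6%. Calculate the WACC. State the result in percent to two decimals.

Total capital V = 13.28 + 1.65 + 5.22 = 20.15.
Equity: weight = 13.28/20.15 = 0.6591; cost = 14.2%.
Preferred: weight = 1.65/20.15 = 0.0819; cost = 4.04%.
Convertible notes (debt portion): weight = 5.22/20.15 = 0.2591; after-tax cost = 9.18% × (1 − 21.6%) = 7.1971%.
WACC = 0.6591 × 14.2000% + 0.0819 × 4.0400% + 0.2591 × 7.1971% = 11.5539%.

11.55%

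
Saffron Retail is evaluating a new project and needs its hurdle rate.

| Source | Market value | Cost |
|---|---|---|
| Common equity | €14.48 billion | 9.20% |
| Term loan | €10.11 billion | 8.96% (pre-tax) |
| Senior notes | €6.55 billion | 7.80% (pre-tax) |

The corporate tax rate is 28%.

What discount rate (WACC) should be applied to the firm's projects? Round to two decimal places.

Total capital V = 14.48 + 10.11 + 6.55 = 31.14.
Equity: weight = 14.48/31.14 = 0.4650; cost = 9.2%.
Term loan: weight = 10.11/31.14 = 0.3247; after-tax cost = 8.96% × (1 − 28%) = 6.4512%.
Senior notes: weight = 6.55/31.14 = 0.2103; after-tax cost = 7.8% × (1 − 28%) = 5.6160%.
WACC = 0.4650 × 9.2000% + 0.3247 × 6.4512% + 0.2103 × 5.6160% = 7.5537%.

7.55%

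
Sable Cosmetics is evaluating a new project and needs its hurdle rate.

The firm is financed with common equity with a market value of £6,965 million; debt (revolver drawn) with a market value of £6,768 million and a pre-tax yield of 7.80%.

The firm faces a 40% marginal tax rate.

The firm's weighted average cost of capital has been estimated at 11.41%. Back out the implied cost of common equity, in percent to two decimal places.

Total capital V = 6965 + 6768 = 13733.
Equity weight = 6965/13733 = 0.5072.
Revolver drawn weight = 6768/13733 = 0.4928.
Debt contribution = 0.4928 × 7.8% × (1 − 40%) = 2.3064%.
Required equity contribution = 11.41% − 2.3064% = 9.1036%.
Re = 9.1036% / 0.5072 = 17.9496%.

17.95%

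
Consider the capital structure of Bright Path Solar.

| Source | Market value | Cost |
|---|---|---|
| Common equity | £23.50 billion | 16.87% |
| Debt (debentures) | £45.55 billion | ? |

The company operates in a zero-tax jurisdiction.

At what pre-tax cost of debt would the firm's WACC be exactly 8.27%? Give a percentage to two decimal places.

Total capital V = 23.5 + 45.55 = 69.05.
Equity weight = 23.5/69.05 = 0.3403.
Debentures weight = 45.55/69.05 = 0.6597.
Equity contribution = 0.3403 × 16.87% = 5.7414%.
Remaining for debt = 8.27% − 5.7414% = 2.5286%.
Rd × (1 − 0%) × 0.6597 = 2.5286%  ⇒  Rd = 3.8331%.

3.83%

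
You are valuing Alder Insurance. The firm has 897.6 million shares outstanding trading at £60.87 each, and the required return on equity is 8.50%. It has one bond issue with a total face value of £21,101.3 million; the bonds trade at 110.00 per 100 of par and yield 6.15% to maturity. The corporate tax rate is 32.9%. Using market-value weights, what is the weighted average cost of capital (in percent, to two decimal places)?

7.20%

Market value of equity E = 60.87 × 897.6m = 54636.912m. Market value of debt D = 21101.3m × 110.0/100 = 23211.43m.
Total capital V = 54636.912 + 23211.43 = 77848.342.
Equity: weight = 54636.912/77848.342 = 0.7018; cost = 8.5%.
Bonds outstanding: weight = 23211.43/77848.342 = 0.2982; after-tax cost = 6.15% × (1 − 32.9%) = 4.1267%.
WACC = 0.7018 × 8.5000% + 0.2982 × 4.1267% = 7.1960%.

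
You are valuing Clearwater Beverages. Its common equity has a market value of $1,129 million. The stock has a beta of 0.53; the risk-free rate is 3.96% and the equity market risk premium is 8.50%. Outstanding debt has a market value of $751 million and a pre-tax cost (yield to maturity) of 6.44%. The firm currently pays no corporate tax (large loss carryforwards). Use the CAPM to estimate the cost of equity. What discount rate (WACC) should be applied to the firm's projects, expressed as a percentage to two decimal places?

Cost of equity via CAPM: Re = 3.96% + 0.53 × 8.5% = 8.4650%.
Total capital V = 1129 + 751 = 1880.
Equity: weight = 1129/1880 = 0.6005; cost = 8.465%.
Debt: weight = 751/1880 = 0.3995; after-tax cost = 6.44% × (1 − 0%) = 6.4400%.
WACC = 0.6005 × 8.4650% + 0.3995 × 6.4400% = 7.6561%.

7.66%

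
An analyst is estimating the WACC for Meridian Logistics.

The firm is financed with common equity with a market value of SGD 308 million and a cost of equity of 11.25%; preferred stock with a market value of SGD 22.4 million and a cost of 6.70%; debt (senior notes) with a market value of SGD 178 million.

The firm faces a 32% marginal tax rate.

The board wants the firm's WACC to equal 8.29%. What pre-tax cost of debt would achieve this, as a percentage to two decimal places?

Total capital V = 308 + 22.4 + 178 = 508.4.
Equity weight = 308/508.4 = 0.6058.
Preferred weight = 22.4/508.4 = 0.0441.
Senior notes weight = 178/508.4 = 0.3501.
Equity contribution = 0.6058 × 11.25% = 6.8155%.
Preferred contribution = 0.0441 × 6.7% = 0.2952%.
Remaining for debt = 8.29% − 7.1107% = 1.1793%.
Rd × (1 − 32%) × 0.3501 = 1.1793%  ⇒  Rd = 4.9534%.

4.95%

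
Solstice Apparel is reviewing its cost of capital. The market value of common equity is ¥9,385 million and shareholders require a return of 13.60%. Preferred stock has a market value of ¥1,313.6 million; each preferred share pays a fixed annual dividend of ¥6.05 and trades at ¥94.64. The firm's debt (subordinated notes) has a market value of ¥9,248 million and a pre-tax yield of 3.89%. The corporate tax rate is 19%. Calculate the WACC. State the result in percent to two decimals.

Cost of preferred: Rp = 6.05 / 94.64 = 6.3926%.
Total capital V = 9385 + 1313.6 + 9248 = 19946.6.
Equity: weight = 9385/19946.6 = 0.4705; cost = 13.6%.
Preferred: weight = 1313.6/19946.6 = 0.0659; cost = 6.3926%.
Subordinated notes: weight = 9248/19946.6 = 0.4636; after-tax cost = 3.89% × (1 − 19%) = 3.1509%.
WACC = 0.4705 × 13.6000% + 0.0659 × 6.3926% + 0.4636 × 3.1509% = 8.2808%.

8.28%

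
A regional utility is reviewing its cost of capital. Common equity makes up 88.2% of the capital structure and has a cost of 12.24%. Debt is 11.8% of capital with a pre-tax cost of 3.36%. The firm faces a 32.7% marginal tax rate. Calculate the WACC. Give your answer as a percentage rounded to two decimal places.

After-tax cost of debt = 3.36% × (1 − 32.7%) = 2.2613%.
WACC = 0.882 × 12.2400% + 0.118 × 2.2613% = 11.0625%.

11.06%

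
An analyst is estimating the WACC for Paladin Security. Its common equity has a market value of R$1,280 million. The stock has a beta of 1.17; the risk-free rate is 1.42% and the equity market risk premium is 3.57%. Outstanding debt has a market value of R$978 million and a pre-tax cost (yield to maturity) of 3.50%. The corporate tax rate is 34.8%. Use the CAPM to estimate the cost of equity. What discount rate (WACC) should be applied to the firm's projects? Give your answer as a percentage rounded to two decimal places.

4.16%

Cost of equity via CAPM: Re = 1.42% + 1.17 × 3.57% = 5.5969%.
Total capital V = 1280 + 978 = 2258.
Equity: weight = 1280/2258 = 0.5669; cost = 5.5969%.
Debt: weight = 978/2258 = 0.4331; after-tax cost = 3.5% × (1 − 34.8%) = 2.2820%.
WACC = 0.5669 × 5.5969% + 0.4331 × 2.2820% = 4.1611%.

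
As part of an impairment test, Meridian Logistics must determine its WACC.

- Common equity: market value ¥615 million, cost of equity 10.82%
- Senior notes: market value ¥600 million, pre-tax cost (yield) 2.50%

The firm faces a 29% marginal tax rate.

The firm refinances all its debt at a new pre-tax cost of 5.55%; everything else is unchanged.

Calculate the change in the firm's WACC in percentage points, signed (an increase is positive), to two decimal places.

+1.07 pp

Current WACC:
Total capital V = 615 + 600 = 1215.
Equity: weight = 615/1215 = 0.5062; cost = 10.82%.
Senior notes: weight = 600/1215 = 0.4938; after-tax cost = 2.5% × (1 − 29%) = 1.7750%.
WACC = 0.5062 × 10.8200% + 0.4938 × 1.7750% = 6.3533%.
After the change:
Total capital V = 615 + 600 = 1215.
Equity: weight = 615/1215 = 0.5062; cost = 10.82%.
Senior notes: weight = 600/1215 = 0.4938; after-tax cost = 5.55% × (1 − 29%) = 3.9405%.
WACC = 0.5062 × 10.8200% + 0.4938 × 3.9405% = 7.4227%.
Change in WACC = 7.4227% − 6.3533% = 1.0694 pp.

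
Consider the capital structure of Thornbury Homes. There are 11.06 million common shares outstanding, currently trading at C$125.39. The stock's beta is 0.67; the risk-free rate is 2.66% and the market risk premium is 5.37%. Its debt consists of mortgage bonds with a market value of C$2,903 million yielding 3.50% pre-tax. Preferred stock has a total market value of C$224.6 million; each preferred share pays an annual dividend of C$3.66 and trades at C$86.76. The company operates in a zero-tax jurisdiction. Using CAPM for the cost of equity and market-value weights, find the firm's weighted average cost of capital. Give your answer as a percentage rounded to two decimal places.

Cost of equity via CAPM: Re = 2.66% + 0.67 × 5.37% = 6.2579%.
Cost of preferred: Rp = 3.66 / 86.76 = 4.2185%.
Market value of equity E = 125.39 × 11.06m = 1386.8134m.
Total capital V = 1386.8134 + 224.6 + 2903 = 4514.4134.
Equity: weight = 1386.8134/4514.4134 = 0.3072; cost = 6.2579%.
Preferred: weight = 224.6/4514.4134 = 0.0498; cost = 4.2185%.
Mortgage bonds: weight = 2903/4514.4134 = 0.6431; after-tax cost = 3.5% × (1 − 0%) = 3.5000%.
WACC = 0.3072 × 6.2579% + 0.0498 × 4.2185% + 0.6431 × 3.5000% = 4.3830%.

4.38%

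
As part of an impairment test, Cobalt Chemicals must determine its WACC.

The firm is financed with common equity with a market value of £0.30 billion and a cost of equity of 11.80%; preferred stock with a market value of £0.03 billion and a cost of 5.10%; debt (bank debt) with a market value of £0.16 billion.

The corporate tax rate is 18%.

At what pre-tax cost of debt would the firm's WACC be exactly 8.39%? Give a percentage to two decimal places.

3.19%

Total capital V = 0.3 + 0.03 + 0.16 = 0.49.
Equity weight = 0.3/0.49 = 0.6122.
Preferred weight = 0.03/0.49 = 0.0612.
Bank debt weight = 0.16/0.49 = 0.3265.
Equity contribution = 0.6122 × 11.8% = 7.2245%.
Preferred contribution = 0.0612 × 5.1% = 0.3122%.
Remaining for debt = 8.39% − 7.5367% = 0.8533%.
Rd × (1 − 18%) × 0.3265 = 0.8533%  ⇒  Rd = 3.1867%.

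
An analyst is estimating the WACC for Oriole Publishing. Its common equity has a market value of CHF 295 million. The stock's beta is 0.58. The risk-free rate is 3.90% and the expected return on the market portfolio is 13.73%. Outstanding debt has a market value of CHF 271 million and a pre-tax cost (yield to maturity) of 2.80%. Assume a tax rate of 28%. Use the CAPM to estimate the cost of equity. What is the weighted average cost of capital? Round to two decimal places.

Market risk premium = 13.73% − 3.9% = 9.83%.
Cost of equity via CAPM: Re = 3.9% + 0.58 × 9.83% = 9.6014%.
Total capital V = 295 + 271 = 566.
Equity: weight = 295/566 = 0.5212; cost = 9.6014%.
Debt: weight = 271/566 = 0.4788; after-tax cost = 2.8% × (1 − 28%) = 2.0160%.
WACC = 0.5212 × 9.6014% + 0.4788 × 2.0160% = 5.9695%.

5.97%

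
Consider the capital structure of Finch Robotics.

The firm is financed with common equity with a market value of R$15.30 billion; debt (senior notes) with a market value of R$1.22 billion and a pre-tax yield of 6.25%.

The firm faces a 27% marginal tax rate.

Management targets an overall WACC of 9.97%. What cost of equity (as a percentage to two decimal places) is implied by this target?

10.40%

Total capital V = 15.3 + 1.22 = 16.52.
Equity weight = 15.3/16.52 = 0.9262.
Senior notes weight = 1.22/16.52 = 0.0738.
Debt contribution = 0.0738 × 6.25% × (1 − 27%) = 0.3369%.
Required equity contribution = 9.97% − 0.3369% = 9.6331%.
Re = 9.6331% / 0.9262 = 10.4012%.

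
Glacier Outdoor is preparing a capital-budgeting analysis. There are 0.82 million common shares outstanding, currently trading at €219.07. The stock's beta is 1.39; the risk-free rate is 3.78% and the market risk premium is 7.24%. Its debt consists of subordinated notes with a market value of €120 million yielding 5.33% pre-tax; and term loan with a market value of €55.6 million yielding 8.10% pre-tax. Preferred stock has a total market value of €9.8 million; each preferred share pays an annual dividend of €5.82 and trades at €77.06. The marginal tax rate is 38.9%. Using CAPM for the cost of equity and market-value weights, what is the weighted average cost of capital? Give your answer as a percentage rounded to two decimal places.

8.84%

Cost of equity via CAPM: Re = 3.78% + 1.39 × 7.24% = 13.8436%.
Cost of preferred: Rp = 5.82 / 77.06 = 7.5526%.
Market value of equity E = 219.07 × 0.82m = 179.6374m.
Total capital V = 179.6374 + 9.8 + 120 + 55.6 = 365.0374.
Equity: weight = 179.6374/365.0374 = 0.4921; cost = 13.8436%.
Preferred: weight = 9.8/365.0374 = 0.0268; cost = 7.5526%.
Subordinated notes: weight = 120/365.0374 = 0.3287; after-tax cost = 5.33% × (1 − 38.9%) = 3.2566%.
Term loan: weight = 55.6/365.0374 = 0.1523; after-tax cost = 8.1% × (1 − 38.9%) = 4.9491%.
WACC = 0.4921 × 13.8436% + 0.0268 × 7.5526% + 0.3287 × 3.2566% + 0.1523 × 4.9491% = 8.8397%.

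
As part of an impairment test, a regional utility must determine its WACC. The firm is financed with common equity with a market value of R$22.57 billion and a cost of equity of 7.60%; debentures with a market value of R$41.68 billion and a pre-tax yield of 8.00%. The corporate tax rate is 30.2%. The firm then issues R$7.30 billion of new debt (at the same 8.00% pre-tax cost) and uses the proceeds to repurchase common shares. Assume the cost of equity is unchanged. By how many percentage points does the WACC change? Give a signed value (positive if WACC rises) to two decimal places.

Current WACC:
Total capital V = 22.57 + 41.68 = 64.25.
Equity: weight = 22.57/64.25 = 0.3513; cost = 7.6%.
Debentures: weight = 41.68/64.25 = 0.6487; after-tax cost = 8% × (1 − 30.2%) = 5.5840%.
WACC = 0.3513 × 7.6000% + 0.6487 × 5.5840% = 6.2922%.
After the change:
Total capital V = 15.27 + 48.98 = 64.25.
Equity: weight = 15.27/64.25 = 0.2377; cost = 7.6%.
Debentures: weight = 48.98/64.25 = 0.7623; after-tax cost = 8% × (1 − 30.2%) = 5.5840%.
WACC = 0.2377 × 7.6000% + 0.7623 × 5.5840% = 6.0631%.
Change in WACC = 6.0631% − 6.2922% = -0.2291 pp.

-0.23 pp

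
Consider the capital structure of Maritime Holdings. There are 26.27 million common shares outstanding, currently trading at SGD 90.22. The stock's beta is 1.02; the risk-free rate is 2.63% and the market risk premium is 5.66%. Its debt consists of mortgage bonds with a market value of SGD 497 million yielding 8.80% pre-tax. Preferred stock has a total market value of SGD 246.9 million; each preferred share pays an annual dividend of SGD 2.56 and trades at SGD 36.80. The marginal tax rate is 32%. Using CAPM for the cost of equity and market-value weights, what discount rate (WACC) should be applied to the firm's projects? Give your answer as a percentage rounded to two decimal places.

7.90%

Cost of equity via CAPM: Re = 2.63% + 1.02 × 5.66% = 8.4032%.
Cost of preferred: Rp = 2.56 / 36.8 = 6.9565%.
Market value of equity E = 90.22 × 26.27m = 2370.0794m.
Total capital V = 2370.0794 + 246.9 + 497 = 3113.9794.
Equity: weight = 2370.0794/3113.9794 = 0.7611; cost = 8.4032%.
Preferred: weight = 246.9/3113.9794 = 0.0793; cost = 6.9565%.
Mortgage bonds: weight = 497/3113.9794 = 0.1596; after-tax cost = 8.8% × (1 − 32%) = 5.9840%.
WACC = 0.7611 × 8.4032% + 0.0793 × 6.9565% + 0.1596 × 5.9840% = 7.9024%.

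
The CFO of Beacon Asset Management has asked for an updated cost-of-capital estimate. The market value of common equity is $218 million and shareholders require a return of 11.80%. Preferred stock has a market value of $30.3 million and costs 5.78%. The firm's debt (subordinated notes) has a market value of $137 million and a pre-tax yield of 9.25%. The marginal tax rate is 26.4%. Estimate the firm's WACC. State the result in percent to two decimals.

9.55%

Total capital V = 218 + 30.3 + 137 = 385.3.
Equity: weight = 218/385.3 = 0.5658; cost = 11.8%.
Preferred: weight = 30.3/385.3 = 0.0786; cost = 5.78%.
Subordinated notes: weight = 137/385.3 = 0.3556; after-tax cost = 9.25% × (1 − 26.4%) = 6.8080%.
WACC = 0.5658 × 11.8000% + 0.0786 × 5.7800% + 0.3556 × 6.8080% = 9.5516%.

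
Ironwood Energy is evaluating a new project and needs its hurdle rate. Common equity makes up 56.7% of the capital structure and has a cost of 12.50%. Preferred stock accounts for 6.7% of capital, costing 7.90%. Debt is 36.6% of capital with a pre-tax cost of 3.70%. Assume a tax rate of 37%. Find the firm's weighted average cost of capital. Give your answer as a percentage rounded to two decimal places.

After-tax cost of debt = 3.7% × (1 − 37%) = 2.3310%.
WACC = 0.567 × 12.5000% + 0.067 × 7.9000% + 0.366 × 2.3310% = 8.4699%.

8.47%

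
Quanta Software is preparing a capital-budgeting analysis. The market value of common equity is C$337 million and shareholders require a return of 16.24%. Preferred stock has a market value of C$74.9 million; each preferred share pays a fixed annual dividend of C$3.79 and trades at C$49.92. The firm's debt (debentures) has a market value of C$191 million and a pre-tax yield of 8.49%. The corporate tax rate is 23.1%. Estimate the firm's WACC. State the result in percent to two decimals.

Cost of preferred: Rp = 3.79 / 49.92 = 7.5921%.
Total capital V = 337 + 74.9 + 191 = 602.9.
Equity: weight = 337/602.9 = 0.5590; cost = 16.24%.
Preferred: weight = 74.9/602.9 = 0.1242; cost = 7.5921%.
Debentures: weight = 191/602.9 = 0.3168; after-tax cost = 8.49% × (1 − 23.1%) = 6.5288%.
WACC = 0.5590 × 16.2400% + 0.1242 × 7.5921% + 0.3168 × 6.5288% = 12.0891%.

12.09%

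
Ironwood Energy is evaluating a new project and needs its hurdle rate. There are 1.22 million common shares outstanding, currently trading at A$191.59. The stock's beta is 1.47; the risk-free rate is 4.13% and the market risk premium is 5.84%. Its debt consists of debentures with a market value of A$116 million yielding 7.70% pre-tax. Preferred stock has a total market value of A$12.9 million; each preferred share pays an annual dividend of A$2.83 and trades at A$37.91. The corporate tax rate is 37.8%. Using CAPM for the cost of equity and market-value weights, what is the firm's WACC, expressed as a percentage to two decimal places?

9.99%

Cost of equity via CAPM: Re = 4.13% + 1.47 × 5.84% = 12.7148%.
Cost of preferred: Rp = 2.83 / 37.91 = 7.4650%.
Market value of equity E = 191.59 × 1.22m = 233.7398m.
Total capital V = 233.7398 + 12.9 + 116 = 362.6398.
Equity: weight = 233.7398/362.6398 = 0.6446; cost = 12.7148%.
Preferred: weight = 12.9/362.6398 = 0.0356; cost = 7.465%.
Debentures: weight = 116/362.6398 = 0.3199; after-tax cost = 7.7% × (1 − 37.8%) = 4.7894%.
WACC = 0.6446 × 12.7148% + 0.0356 × 7.4650% + 0.3199 × 4.7894% = 9.9929%.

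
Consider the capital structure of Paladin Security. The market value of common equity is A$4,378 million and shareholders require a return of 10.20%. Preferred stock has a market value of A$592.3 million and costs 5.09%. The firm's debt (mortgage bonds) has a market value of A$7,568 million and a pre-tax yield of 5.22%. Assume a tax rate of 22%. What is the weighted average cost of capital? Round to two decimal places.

6.26%

Total capital V = 4378 + 592.3 + 7568 = 12538.3.
Equity: weight = 4378/12538.3 = 0.3492; cost = 10.2%.
Preferred: weight = 592.3/12538.3 = 0.0472; cost = 5.09%.
Mortgage bonds: weight = 7568/12538.3 = 0.6036; after-tax cost = 5.22% × (1 − 22%) = 4.0716%.
WACC = 0.3492 × 10.2000% + 0.0472 × 5.0900% + 0.6036 × 4.0716% = 6.2596%.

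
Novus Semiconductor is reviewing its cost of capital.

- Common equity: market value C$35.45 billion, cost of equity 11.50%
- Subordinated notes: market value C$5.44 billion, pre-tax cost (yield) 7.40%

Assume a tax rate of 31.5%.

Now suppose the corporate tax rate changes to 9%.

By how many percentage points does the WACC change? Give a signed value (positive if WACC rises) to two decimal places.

+0.22 pp

Current WACC:
Total capital V = 35.45 + 5.44 = 40.89.
Equity: weight = 35.45/40.89 = 0.8670; cost = 11.5%.
Subordinated notes: weight = 5.44/40.89 = 0.1330; after-tax cost = 7.4% × (1 − 31.5%) = 5.0690%.
WACC = 0.8670 × 11.5000% + 0.1330 × 5.0690% = 10.6444%.
After the change:
Total capital V = 35.45 + 5.44 = 40.89.
Equity: weight = 35.45/40.89 = 0.8670; cost = 11.5%.
Subordinated notes: weight = 5.44/40.89 = 0.1330; after-tax cost = 7.4% × (1 − 9%) = 6.7340%.
WACC = 0.8670 × 11.5000% + 0.1330 × 6.7340% = 10.8659%.
Change in WACC = 10.8659% − 10.6444% = 0.2215 pp.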